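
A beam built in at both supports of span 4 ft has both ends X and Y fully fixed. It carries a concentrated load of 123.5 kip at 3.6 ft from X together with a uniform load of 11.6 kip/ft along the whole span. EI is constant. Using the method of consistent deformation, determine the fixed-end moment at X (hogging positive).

Release both end moments; the primary structure is a simply-supported span XY with redundants M_X and M_Y.
End rotations of the released simple span under the applied load (×1/EI):
  at X: point load 123.5 at a = 3.6: Pab(L + b)/(6LEI) = 32.6/EI
  at Y: point load 123.5 at a = 3.6: Pab(L + a)/(6LEI) = 56.32/EI
  at X: UDL 11.6: wL³/(24EI) = 30.93/EI
  at Y: UDL 11.6: wL³/(24EI) = 30.93/EI
  θ_X0 = 63.54/EI,  θ_Y0 = 87.25/EI
Flexibility coefficients: a unit moment at one end gives L/(3EI) there and L/(6EI) at the far end, so f₁₁ = f₂₂ = 1.333/EI and f₁₂ = f₂₁ = 0.6667/EI.
Compatibility — zero rotation at each built-in end:
  1.333 M_X + 0.6667 M_Y = 63.54
  0.6667 M_X + 1.333 M_Y = 87.25
Solving the pair gives M_X = 19.91 kip·ft and M_Y = 55.48 kip·ft (hogging).

M_X = 19.91 kip·ft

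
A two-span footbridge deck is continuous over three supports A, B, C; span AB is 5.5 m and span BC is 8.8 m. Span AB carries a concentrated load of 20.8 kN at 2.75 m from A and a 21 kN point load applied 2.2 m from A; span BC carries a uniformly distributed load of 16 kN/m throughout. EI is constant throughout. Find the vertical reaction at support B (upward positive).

Insert a hinge at B; M_B is the redundant, and each span becomes simply supported.
Discontinuity in slope at B on the released structure — sum the simple-span end rotations:
  span AB: point load 20.8 at a = 2.75: Pab(L + a)/(6LEI) = 39.33/EI
  span AB: point load 21 at a = 2.2: Pab(L + a)/(6LEI) = 35.57/EI
  span BC: UDL 16: wL³/(24EI) = 454.3/EI
  relative rotation θ_0 = (74.9 + 454.3)/EI = 529.2/EI
A unit hogging moment at B produces rotation L₁/(3EI) + L₂/(3EI) = 4.767/EI.
Compatibility: M_B·(L₁+L₂)/(3EI) = θ_0, giving M_B = 111 kN·m (hogging).
Span AB, ΣM about A with M_B applied at B: R_B^{AB}·5.5 = 103.4 + 111, so R_B^{AB} = 38.99 kN and R_A = 41.8 − 38.99 = 2.814 kN.
Span BC, ΣM about C: R_B^{BC}·8.8 = 619.5 + 111, so R_B^{BC} = 83.02 kN and R_C = 140.8 − 83.02 = 57.78 kN.
R_B = 38.99 + 83.02 = 122 kN.

R_B = 122 kN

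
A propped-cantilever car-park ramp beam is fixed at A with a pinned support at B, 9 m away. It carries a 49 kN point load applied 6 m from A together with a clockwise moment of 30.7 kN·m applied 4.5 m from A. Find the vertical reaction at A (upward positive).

Take the reaction at B as the redundant and release it; the primary structure is a cantilever fixed at A.
Primary-structure tip deflection at B by superposition:
  point load 49 at a = 6: Pa²(3L − a)/(6EI) = 6174/EI
  clockwise couple 30.7 at a = 4.5: M₀a(2L − a)/(2EI) = 932.5/EI
  δ_0 = 7107/EI
Flexibility coefficient — unit upward force at B: δ_{BB} = L³/(3EI) = 243/EI.
Compatibility at B: δ_0 − R_B·δ_{BB} = 0, so R_B = 7107/243 = 29.24 kN.
Vertical equilibrium: R_A = ΣP − R_B = 49 − 29.24 = 19.76 kN.

R_A = 19.76 kN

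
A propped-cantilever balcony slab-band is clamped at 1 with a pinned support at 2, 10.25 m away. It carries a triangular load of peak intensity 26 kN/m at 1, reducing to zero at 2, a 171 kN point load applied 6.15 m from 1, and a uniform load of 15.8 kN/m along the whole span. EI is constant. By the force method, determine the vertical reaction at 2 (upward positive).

R_2 = 161.3 kN

Remove the prop at 2; the released (primary) structure is a cantilever built in at 1.
Free-end deflection of the primary structure under the applied loading (downward +):
  triangular load, peak 26 at the fixed end: w₀L⁴/(30EI) = 9566/EI
  point load 171 at a = 6.15: Pa²(3L − a)/(6EI) = 26517/EI
  UDL 15.8: wL⁴/(8EI) = 21800/EI
  δ_0 = 57884/EI
Tip deflection under a unit load at 2: L³/(3EI) = 359/EI.
The prop prevents deflection at 2: R_2 = δ_0/δ_{22} = 57884/359 = 161.3 kN.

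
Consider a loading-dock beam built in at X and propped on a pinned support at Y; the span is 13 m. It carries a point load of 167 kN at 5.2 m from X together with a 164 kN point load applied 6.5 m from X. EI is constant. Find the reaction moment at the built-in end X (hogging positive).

M_X = 816.6 kN·m

Release the roller at Y. Primary structure: cantilever fixed at X.
Deflection at Y on the released cantilever, summing each load's contribution:
  point load 167 at a = 5.2: Pa²(3L − a)/(6EI) = 25438/EI
  point load 164 at a = 6.5: Pa²(3L − a)/(6EI) = 37532/EI
  δ_0 = 62970/EI
Flexibility coefficient — unit upward force at Y: δ_{YY} = L³/(3EI) = 732.3/EI.
The prop prevents deflection at Y: R_Y = δ_0/δ_{YY} = 62970/732.3 = 85.99 kN.
Moment equilibrium about X: M_X = Σ(load moments about X) − R_Y·L = 1934 − 85.99×13 = 816.6 kN·m.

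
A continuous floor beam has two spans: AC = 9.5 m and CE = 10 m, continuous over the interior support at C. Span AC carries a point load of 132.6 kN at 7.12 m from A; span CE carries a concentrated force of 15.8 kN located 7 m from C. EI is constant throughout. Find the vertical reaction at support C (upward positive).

R_C = 127.1 kN

Release continuity at C by inserting a hinge; the redundant is the internal moment M_C. The primary structure is two simply-supported spans AC and CE.
Discontinuity in slope at C on the released structure — sum the simple-span end rotations:
  span AC: point load 132.6 at a = 7.12: Pab(L + a)/(6LEI) = 655.2/EI
  span CE: point load 15.8 at a = 7: Pab(L + b)/(6LEI) = 71.89/EI
  relative rotation θ_0 = (655.2 + 71.89)/EI = 727.1/EI
A unit hogging moment at C produces rotation L₁/(3EI) + L₂/(3EI) = 6.5/EI.
Compatibility: M_C·(L₁+L₂)/(3EI) = θ_0, giving M_C = 111.9 kN·m (hogging).
Span AC, ΣM about A with M_C applied at C: R_C^{AC}·9.5 = 944.1 + 111.9, so R_C^{AC} = 111.2 kN and R_A = 132.6 − 111.2 = 21.45 kN.
Span CE, ΣM about E: R_C^{CE}·10 = 47.4 + 111.9, so R_C^{CE} = 15.93 kN and R_E = 15.8 − 15.93 = -0.1256 kN.
R_C = 111.2 + 15.93 = 127.1 kN.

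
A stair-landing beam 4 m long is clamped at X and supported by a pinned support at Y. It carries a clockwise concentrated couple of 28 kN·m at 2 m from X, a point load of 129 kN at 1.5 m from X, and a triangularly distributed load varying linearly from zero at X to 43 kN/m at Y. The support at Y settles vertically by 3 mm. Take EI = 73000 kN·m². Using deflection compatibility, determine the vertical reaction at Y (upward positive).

Choose R_Y as the redundant. The primary structure is the cantilever fixed at X.
Downward deflection at the released point Y due to the loads:
  clockwise couple 28 at a = 2: M₀a(2L − a)/(2EI) = 168/EI
  point load 129 at a = 1.5: Pa²(3L − a)/(6EI) = 507.9/EI
  triangular load, peak 43 at the free end: 11w₀L⁴/(120EI) = 1009/EI
  δ_0 = 1685/EI
Tip deflection under a unit load at Y: L³/(3EI) = 21.33/EI.
With EI = 73000 kN·m²: δ_0 = 0.023082 m and δ_{YY} = 0.000292 m/kN.
Compatibility — the beam at Y must follow the support down by 0.003 m: δ_0 − R_Y·δ_{YY} = 0.003, so R_Y = (0.023082 − 0.003)/0.000292 = 68.72 kN.

R_Y = 68.72 kN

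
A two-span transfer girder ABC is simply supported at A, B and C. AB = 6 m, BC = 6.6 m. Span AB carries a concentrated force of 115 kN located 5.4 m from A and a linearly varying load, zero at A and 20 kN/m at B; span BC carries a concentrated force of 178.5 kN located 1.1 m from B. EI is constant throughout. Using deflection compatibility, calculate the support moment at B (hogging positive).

M_B = 129.5 kN·m

Take M_B as the redundant. Released structure: two simple spans AB and BC with a hinge at B.
End slopes at the hinge B, treating each span as simply supported:
  span AB: point load 115 at a = 5.4: Pab(L + a)/(6LEI) = 118/EI
  span AB: triangular load, peak 20: w₀L³/(45EI) = 96/EI
  span BC: point load 178.5 at a = 1.1: Pab(L + b)/(6LEI) = 330/EI
  relative rotation θ_0 = (214 + 330)/EI = 544/EI
A unit hogging moment at B produces rotation L₁/(3EI) + L₂/(3EI) = 4.2/EI.
Slope continuity at B: θ_0 = M_B·4.2/EI, so M_B = 544/4.2 = 129.5 kN·m (hogging).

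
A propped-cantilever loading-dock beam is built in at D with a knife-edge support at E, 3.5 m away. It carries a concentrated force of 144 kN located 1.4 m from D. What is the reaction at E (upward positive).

Remove the prop at E; the released (primary) structure is a cantilever built in at D.
Primary-structure tip deflection at E by superposition:
  point load 144 at a = 1.4: Pa²(3L − a)/(6EI) = 428.1/EI
Flexibility coefficient — unit upward force at E: δ_{EE} = L³/(3EI) = 14.29/EI.
The prop prevents deflection at E: R_E = δ_0/δ_{EE} = 428.1/14.29 = 29.95 kN.

R_E = 29.95 kN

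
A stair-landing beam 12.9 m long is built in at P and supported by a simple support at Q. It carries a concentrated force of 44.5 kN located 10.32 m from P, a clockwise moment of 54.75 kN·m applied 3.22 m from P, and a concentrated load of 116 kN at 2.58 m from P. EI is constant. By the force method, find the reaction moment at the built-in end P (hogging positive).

M_P = 289.5 kN·m

Remove the prop at Q; the released (primary) structure is a cantilever built in at P.
Deflection at Q on the released cantilever, summing each load's contribution:
  point load 44.5 at a = 10.32: Pa²(3L − a)/(6EI) = 22417/EI
  clockwise couple 54.75 at a = 3.22: M₀a(2L − a)/(2EI) = 1990/EI
  point load 116 at a = 2.58: Pa²(3L − a)/(6EI) = 4648/EI
  δ_0 = 29056/EI
Tip deflection under a unit load at Q: L³/(3EI) = 715.6/EI.
The prop prevents deflection at Q: R_Q = δ_0/δ_{QQ} = 29056/715.6 = 40.61 kN.
Moment equilibrium about P: M_P = Σ(load moments about P) − R_Q·L = 813.3 − 40.61×12.9 = 289.5 kN·m.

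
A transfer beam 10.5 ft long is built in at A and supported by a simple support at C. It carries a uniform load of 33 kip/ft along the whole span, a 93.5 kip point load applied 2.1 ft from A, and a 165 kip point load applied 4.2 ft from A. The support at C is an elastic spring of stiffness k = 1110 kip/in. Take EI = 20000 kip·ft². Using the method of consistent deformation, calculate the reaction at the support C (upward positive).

Take the reaction at C as the redundant and release it; the primary structure is a cantilever fixed at A.
Free-end deflection of the primary structure under the applied loading (downward +):
  UDL 33: wL⁴/(8EI) = 50140/EI
  point load 93.5 at a = 2.1: Pa²(3L − a)/(6EI) = 2020/EI
  point load 165 at a = 4.2: Pa²(3L − a)/(6EI) = 13243/EI
  δ_0 = 65403/EI
Flexibility coefficient — unit upward force at C: δ_{CC} = L³/(3EI) = 385.9/EI.
With EI = 20000 kip·ft²: δ_0 = 3.2702 ft and δ_{CC} = 0.019294 ft/kip.
Compatibility — the spring shortens by R_C/k under the reaction it provides: δ_0 − R_C·δ_{CC} = R_C/k. With 1/k = 1/(1110×12) ft/kip = 0.000075 ft/kip, R_C = δ_0 / (δ_{CC} + 1/k) = 3.2702 / (0.019294 + 0.000075) = 168.8 kip.

R_C = 168.8 kip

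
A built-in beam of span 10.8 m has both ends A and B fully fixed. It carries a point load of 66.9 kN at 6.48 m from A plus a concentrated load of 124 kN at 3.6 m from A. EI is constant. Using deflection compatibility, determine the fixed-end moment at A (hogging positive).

M_A = 267.8 kN·m

Take the two fixed-end moments M_A, M_B as redundants; the released structure is the simple span AB.
End rotations of the released simple span under the applied load (×1/EI):
  at A: point load 66.9 at a = 6.48: Pab(L + b)/(6LEI) = 437/EI
  at B: point load 66.9 at a = 6.48: Pab(L + a)/(6LEI) = 499.4/EI
  at A: point load 124 at a = 3.6: Pab(L + b)/(6LEI) = 892.8/EI
  at B: point load 124 at a = 3.6: Pab(L + a)/(6LEI) = 714.2/EI
  θ_A0 = 1330/EI,  θ_B0 = 1214/EI
Flexibility coefficients: a unit moment at one end gives L/(3EI) there and L/(6EI) at the far end, so f₁₁ = f₂₂ = 3.6/EI and f₁₂ = f₂₁ = 1.8/EI.
Compatibility — zero rotation at each built-in end:
  3.6 M_A + 1.8 M_B = 1330
  1.8 M_A + 3.6 M_B = 1214
Solving the pair gives M_A = 267.8 kN·m and M_B = 203.2 kN·m (hogging).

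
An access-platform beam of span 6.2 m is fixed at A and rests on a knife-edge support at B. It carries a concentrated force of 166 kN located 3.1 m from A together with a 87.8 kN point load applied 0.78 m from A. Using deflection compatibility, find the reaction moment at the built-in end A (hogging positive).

M_A = 249.1 kN·m

Choose R_B as the redundant. The primary structure is the cantilever fixed at A.
Downward deflection at the released point B due to the loads:
  point load 166 at a = 3.1: Pa²(3L − a)/(6EI) = 4121/EI
  point load 87.8 at a = 0.78: Pa²(3L − a)/(6EI) = 158.7/EI
  δ_0 = 4280/EI
Flexibility coefficient — unit upward force at B: δ_{BB} = L³/(3EI) = 79.44/EI.
Compatibility at B: δ_0 − R_B·δ_{BB} = 0, so R_B = 4280/79.44 = 53.87 kN.
Moment equilibrium about A: M_A = Σ(load moments about A) − R_B·L = 583.1 − 53.87×6.2 = 249.1 kN·m.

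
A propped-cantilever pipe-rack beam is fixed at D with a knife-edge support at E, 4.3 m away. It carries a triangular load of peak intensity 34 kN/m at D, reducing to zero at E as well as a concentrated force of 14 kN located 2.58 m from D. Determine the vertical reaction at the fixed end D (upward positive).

Choose R_E as the redundant. The primary structure is the cantilever fixed at D.
Downward deflection at the released point E due to the loads:
  triangular load, peak 34 at the fixed end: w₀L⁴/(30EI) = 387.5/EI
  point load 14 at a = 2.58: Pa²(3L − a)/(6EI) = 160.3/EI
  δ_0 = 547.8/EI
Tip deflection under a unit load at E: L³/(3EI) = 26.5/EI.
Compatibility at E: δ_0 − R_E·δ_{EE} = 0, so R_E = 547.8/26.5 = 20.67 kN.
Vertical equilibrium: R_D = ΣP − R_E = 87.1 − 20.67 = 66.43 kN.

R_D = 66.43 kN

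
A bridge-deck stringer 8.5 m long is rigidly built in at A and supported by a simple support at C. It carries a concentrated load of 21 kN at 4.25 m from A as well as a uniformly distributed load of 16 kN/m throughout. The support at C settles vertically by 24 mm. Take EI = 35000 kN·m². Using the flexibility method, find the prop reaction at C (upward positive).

R_C = 53.46 kN

Choose R_C as the redundant. The primary structure is the cantilever fixed at A.
Deflection at C on the released cantilever, summing each load's contribution:
  point load 21 at a = 4.25: Pa²(3L − a)/(6EI) = 1343/EI
  UDL 16: wL⁴/(8EI) = 10440/EI
  δ_0 = 11784/EI
Flexibility coefficient — unit upward force at C: δ_{CC} = L³/(3EI) = 204.7/EI.
With EI = 35000 kN·m²: δ_0 = 0.33667 m and δ_{CC} = 0.005849 m/kN.
Compatibility — the beam at C must follow the support down by 0.024 m: δ_0 − R_C·δ_{CC} = 0.024, so R_C = (0.33667 − 0.024)/0.005849 = 53.46 kN.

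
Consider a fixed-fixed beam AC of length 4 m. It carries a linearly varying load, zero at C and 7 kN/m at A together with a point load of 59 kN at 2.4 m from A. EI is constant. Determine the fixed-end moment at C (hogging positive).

Release both end moments; the primary structure is a simply-supported span AC with redundants M_A and M_C.
Simple-span end rotations at A and C under the given loads:
  at A: triangular load, peak 7: w₀L³/(45EI) = 9.956/EI
  at C: triangular load, peak 7: 7w₀L³/(360EI) = 8.711/EI
  at A: point load 59 at a = 2.4: Pab(L + b)/(6LEI) = 52.86/EI
  at C: point load 59 at a = 2.4: Pab(L + a)/(6LEI) = 60.42/EI
  θ_A0 = 62.82/EI,  θ_C0 = 69.13/EI
Flexibility coefficients: a unit moment at one end gives L/(3EI) there and L/(6EI) at the far end, so f₁₁ = f₂₂ = 1.333/EI and f₁₂ = f₂₁ = 0.6667/EI.
Compatibility — zero rotation at each built-in end:
  1.333 M_A + 0.6667 M_C = 62.82
  0.6667 M_A + 1.333 M_C = 69.13
Solving the pair gives M_A = 28.26 kN·m and M_C = 37.72 kN·m (hogging).

M_C = 37.72 kN·m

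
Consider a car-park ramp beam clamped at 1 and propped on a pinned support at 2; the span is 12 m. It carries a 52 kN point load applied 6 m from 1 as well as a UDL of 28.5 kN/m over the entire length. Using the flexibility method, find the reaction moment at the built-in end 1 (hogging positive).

M_1 = 630 kN·m

Choose R_2 as the redundant. The primary structure is the cantilever fixed at 1.
Deflection at 2 on the released cantilever, summing each load's contribution:
  point load 52 at a = 6: Pa²(3L − a)/(6EI) = 9360/EI
  UDL 28.5: wL⁴/(8EI) = 73872/EI
  δ_0 = 83232/EI
Tip deflection under a unit load at 2: L³/(3EI) = 576/EI.
The prop prevents deflection at 2: R_2 = δ_0/δ_{22} = 83232/576 = 144.5 kN.
Moment equilibrium about 1: M_1 = Σ(load moments about 1) − R_2·L = 2364 − 144.5×12 = 630 kN·m.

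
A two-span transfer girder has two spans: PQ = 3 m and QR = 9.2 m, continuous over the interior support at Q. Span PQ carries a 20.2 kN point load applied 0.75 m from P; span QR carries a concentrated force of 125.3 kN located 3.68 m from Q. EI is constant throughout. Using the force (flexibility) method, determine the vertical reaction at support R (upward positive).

R_R = 31.79 kN

Insert a hinge at Q; M_Q is the redundant, and each span becomes simply supported.
Rotations at Q on the released spans (each span's end-slope, ×1/EI):
  span PQ: point load 20.2 at a = 0.75: Pab(L + a)/(6LEI) = 7.102/EI
  span QR: point load 125.3 at a = 3.68: Pab(L + b)/(6LEI) = 678.7/EI
  relative rotation θ_0 = (7.102 + 678.7)/EI = 685.8/EI
A unit hogging moment at Q produces rotation L₁/(3EI) + L₂/(3EI) = 4.067/EI.
Compatibility: M_Q·(L₁+L₂)/(3EI) = θ_0, giving M_Q = 168.7 kN·m (hogging).
Span QR, ΣM about R: R_Q^{QR}·9.2 = 691.7 + 168.7, so R_Q^{QR} = 93.51 kN and R_R = 125.3 − 93.51 = 31.79 kN.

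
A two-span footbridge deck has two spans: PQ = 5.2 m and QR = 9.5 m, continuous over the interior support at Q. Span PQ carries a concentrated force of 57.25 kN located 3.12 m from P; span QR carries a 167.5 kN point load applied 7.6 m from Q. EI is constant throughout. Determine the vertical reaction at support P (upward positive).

Release continuity at Q by inserting a hinge; the redundant is the internal moment M_Q. The primary structure is two simply-supported spans PQ and QR.
Discontinuity in slope at Q on the released structure — sum the simple-span end rotations:
  span PQ: point load 57.25 at a = 3.12: Pab(L + a)/(6LEI) = 99.07/EI
  span QR: point load 167.5 at a = 7.6: Pab(L + b)/(6LEI) = 483.7/EI
  relative rotation θ_0 = (99.07 + 483.7)/EI = 582.8/EI
A unit hogging moment at Q produces rotation L₁/(3EI) + L₂/(3EI) = 4.9/EI.
Slope continuity at Q: θ_0 = M_Q·4.9/EI, so M_Q = 582.8/4.9 = 118.9 kN·m (hogging).
Span PQ, ΣM about P with M_Q applied at Q: R_Q^{PQ}·5.2 = 178.6 + 118.9, so R_Q^{PQ} = 57.22 kN and R_P = 57.25 − 57.22 = 0.02659 kN.

R_P = 0.02659 kN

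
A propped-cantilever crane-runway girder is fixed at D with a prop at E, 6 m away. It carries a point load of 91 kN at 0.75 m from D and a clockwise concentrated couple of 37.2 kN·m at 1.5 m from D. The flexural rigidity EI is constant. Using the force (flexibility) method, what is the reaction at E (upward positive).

R_E = 6.113 kN

Remove the prop at E; the released (primary) structure is a cantilever built in at D.
Downward deflection at the released point E due to the loads:
  point load 91 at a = 0.75: Pa²(3L − a)/(6EI) = 147.2/EI
  clockwise couple 37.2 at a = 1.5: M₀a(2L − a)/(2EI) = 292.9/EI
  δ_0 = 440.1/EI
Tip deflection under a unit load at E: L³/(3EI) = 72/EI.
The prop prevents deflection at E: R_E = δ_0/δ_{EE} = 440.1/72 = 6.113 kN.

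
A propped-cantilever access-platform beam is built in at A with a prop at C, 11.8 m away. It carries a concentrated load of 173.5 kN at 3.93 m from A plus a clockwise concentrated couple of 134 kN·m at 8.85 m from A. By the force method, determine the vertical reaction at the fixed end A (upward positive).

Remove the prop at C; the released (primary) structure is a cantilever built in at A.
Primary-structure tip deflection at C by superposition:
  point load 173.5 at a = 3.93: Pa²(3L − a)/(6EI) = 14055/EI
  clockwise couple 134 at a = 8.85: M₀a(2L − a)/(2EI) = 8746/EI
  δ_0 = 22801/EI
Tip deflection under a unit load at C: L³/(3EI) = 547.7/EI.
Compatibility at C: δ_0 − R_C·δ_{CC} = 0, so R_C = 22801/547.7 = 41.63 kN.
Vertical equilibrium: R_A = ΣP − R_C = 173.5 − 41.63 = 131.9 kN.

R_A = 131.9 kN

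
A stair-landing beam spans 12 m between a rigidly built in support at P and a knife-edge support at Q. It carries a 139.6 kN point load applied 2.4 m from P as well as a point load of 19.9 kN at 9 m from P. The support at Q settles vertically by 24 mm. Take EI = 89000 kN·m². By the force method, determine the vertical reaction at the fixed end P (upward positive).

R_P = 142.8 kN

Choose R_Q as the redundant. The primary structure is the cantilever fixed at P.
Primary-structure tip deflection at Q by superposition:
  point load 139.6 at a = 2.4: Pa²(3L − a)/(6EI) = 4503/EI
  point load 19.9 at a = 9: Pa²(3L − a)/(6EI) = 7254/EI
  δ_0 = 11756/EI
Flexibility coefficient — unit upward force at Q: δ_{QQ} = L³/(3EI) = 576/EI.
With EI = 89000 kN·m²: δ_0 = 0.1321 m and δ_{QQ} = 0.006472 m/kN.
Compatibility — the beam at Q must follow the support down by 0.024 m: δ_0 − R_Q·δ_{QQ} = 0.024, so R_Q = (0.1321 − 0.024)/0.006472 = 16.7 kN.
Vertical equilibrium: R_P = ΣP − R_Q = 159.5 − 16.7 = 142.8 kN.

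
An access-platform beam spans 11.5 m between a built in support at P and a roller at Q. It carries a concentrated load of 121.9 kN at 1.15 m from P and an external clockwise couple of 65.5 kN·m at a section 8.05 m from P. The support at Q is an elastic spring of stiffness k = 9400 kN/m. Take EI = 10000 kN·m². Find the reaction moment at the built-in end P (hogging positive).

Remove the prop at Q; the released (primary) structure is a cantilever built in at P.
Downward deflection at the released point Q due to the loads:
  point load 121.9 at a = 1.15: Pa²(3L − a)/(6EI) = 896.1/EI
  clockwise couple 65.5 at a = 8.05: M₀a(2L − a)/(2EI) = 3941/EI
  δ_0 = 4837/EI
Flexibility coefficient — unit upward force at Q: δ_{QQ} = L³/(3EI) = 507/EI.
With EI = 10000 kN·m²: δ_0 = 0.48375 m and δ_{QQ} = 0.050696 m/kN.
Compatibility — the spring shortens by R_Q/k under the reaction it provides: δ_0 − R_Q·δ_{QQ} = R_Q/k. With 1/k = 0.000106 m/kN, R_Q = δ_0 / (δ_{QQ} + 1/k) = 0.48375 / (0.050696 + 0.000106) = 9.522 kN.
Moment equilibrium about P: M_P = Σ(load moments about P) − R_Q·L = 205.7 − 9.522×11.5 = 96.18 kN·m.

M_P = 96.18 kN·m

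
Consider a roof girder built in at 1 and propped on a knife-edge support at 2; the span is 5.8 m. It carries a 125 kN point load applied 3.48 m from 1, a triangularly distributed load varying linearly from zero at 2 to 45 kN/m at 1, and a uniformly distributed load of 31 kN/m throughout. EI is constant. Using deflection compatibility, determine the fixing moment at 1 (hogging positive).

M_1 = 353.1 kN·m

Choose R_2 as the redundant. The primary structure is the cantilever fixed at 1.
Free-end deflection of the primary structure under the applied loading (downward +):
  point load 125 at a = 3.48: Pa²(3L − a)/(6EI) = 3512/EI
  triangular load, peak 45 at the fixed end: w₀L⁴/(30EI) = 1697/EI
  UDL 31: wL⁴/(8EI) = 4385/EI
  δ_0 = 9595/EI
Tip deflection under a unit load at 2: L³/(3EI) = 65.04/EI.
Compatibility at 2: δ_0 − R_2·δ_{22} = 0, so R_2 = 9595/65.04 = 147.5 kN.
Moment equilibrium about 1: M_1 = Σ(load moments about 1) − R_2·L = 1209 − 147.5×5.8 = 353.1 kN·m.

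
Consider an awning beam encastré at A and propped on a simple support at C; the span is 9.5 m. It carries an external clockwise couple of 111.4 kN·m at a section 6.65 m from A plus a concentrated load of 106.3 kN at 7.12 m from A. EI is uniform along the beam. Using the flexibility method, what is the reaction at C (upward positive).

Choose R_C as the redundant. The primary structure is the cantilever fixed at A.
Deflection at C on the released cantilever, summing each load's contribution:
  clockwise couple 111.4 at a = 6.65: M₀a(2L − a)/(2EI) = 4575/EI
  point load 106.3 at a = 7.12: Pa²(3L − a)/(6EI) = 19202/EI
  δ_0 = 23777/EI
Flexibility coefficient — unit upward force at C: δ_{CC} = L³/(3EI) = 285.8/EI.
The prop prevents deflection at C: R_C = δ_0/δ_{CC} = 23777/285.8 = 83.2 kN.

R_C = 83.2 kN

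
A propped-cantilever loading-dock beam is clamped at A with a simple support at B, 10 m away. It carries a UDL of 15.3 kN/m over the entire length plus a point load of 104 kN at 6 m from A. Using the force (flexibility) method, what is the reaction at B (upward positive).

Remove the prop at B; the released (primary) structure is a cantilever built in at A.
Primary-structure tip deflection at B by superposition:
  UDL 15.3: wL⁴/(8EI) = 19125/EI
  point load 104 at a = 6: Pa²(3L − a)/(6EI) = 14976/EI
  δ_0 = 34101/EI
Flexibility coefficient — unit upward force at B: δ_{BB} = L³/(3EI) = 333.3/EI.
The prop prevents deflection at B: R_B = δ_0/δ_{BB} = 34101/333.3 = 102.3 kN.

R_B = 102.3 kN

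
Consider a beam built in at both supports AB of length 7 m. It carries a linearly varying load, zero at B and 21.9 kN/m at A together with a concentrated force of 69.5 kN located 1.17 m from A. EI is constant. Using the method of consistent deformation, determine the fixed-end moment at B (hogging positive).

Release both end moments; the primary structure is a simply-supported span AB with redundants M_A and M_B.
On the primary (simply-supported) span, the end slopes from the loading are:
  at A: triangular load, peak 21.9: w₀L³/(45EI) = 166.9/EI
  at B: triangular load, peak 21.9: 7w₀L³/(360EI) = 146.1/EI
  at A: point load 69.5 at a = 1.17: Pab(L + b)/(6LEI) = 144.8/EI
  at B: point load 69.5 at a = 1.17: Pab(L + a)/(6LEI) = 92.22/EI
  θ_A0 = 311.7/EI,  θ_B0 = 238.3/EI
Flexibility coefficients: a unit moment at one end gives L/(3EI) there and L/(6EI) at the far end, so f₁₁ = f₂₂ = 2.333/EI and f₁₂ = f₂₁ = 1.167/EI.
Compatibility — zero rotation at each built-in end:
  2.333 M_A + 1.167 M_B = 311.7
  1.167 M_A + 2.333 M_B = 238.3
Solving the pair gives M_A = 110.1 kN·m and M_B = 47.09 kN·m (hogging).

M_B = 47.09 kN·m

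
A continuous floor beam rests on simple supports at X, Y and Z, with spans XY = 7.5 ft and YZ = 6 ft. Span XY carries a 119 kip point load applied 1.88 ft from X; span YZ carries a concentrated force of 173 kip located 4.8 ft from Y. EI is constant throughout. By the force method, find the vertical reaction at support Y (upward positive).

R_Y = 95.19 kip

Take M_Y as the redundant. Released structure: two simple spans XY and YZ with a hinge at Y.
End slopes at the hinge Y, treating each span as simply supported:
  span XY: point load 119 at a = 1.88: Pab(L + a)/(6LEI) = 262.1/EI
  span YZ: point load 173 at a = 4.8: Pab(L + b)/(6LEI) = 199.3/EI
  relative rotation θ_0 = (262.1 + 199.3)/EI = 461.4/EI
A unit hogging moment at Y produces rotation L₁/(3EI) + L₂/(3EI) = 4.5/EI.
Compatibility: M_Y·(L₁+L₂)/(3EI) = θ_0, giving M_Y = 102.5 kip·ft (hogging).
Span XY, ΣM about X with M_Y applied at Y: R_Y^{XY}·7.5 = 223.7 + 102.5, so R_Y^{XY} = 43.5 kip and R_X = 119 − 43.5 = 75.5 kip.
Span YZ, ΣM about Z: R_Y^{YZ}·6 = 207.6 + 102.5, so R_Y^{YZ} = 51.69 kip and R_Z = 173 − 51.69 = 121.3 kip.
R_Y = 43.5 + 51.69 = 95.19 kip.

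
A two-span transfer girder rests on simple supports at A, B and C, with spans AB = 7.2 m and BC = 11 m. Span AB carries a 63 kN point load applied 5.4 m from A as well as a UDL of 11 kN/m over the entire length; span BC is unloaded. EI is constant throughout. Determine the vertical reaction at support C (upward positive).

Release continuity at B by inserting a hinge; the redundant is the internal moment M_B. The primary structure is two simply-supported spans AB and BC.
Rotations at B on the released spans (each span's end-slope, ×1/EI):
  span AB: point load 63 at a = 5.4: Pab(L + a)/(6LEI) = 178.6/EI
  span AB: UDL 11: wL³/(24EI) = 171.1/EI
  relative rotation θ_0 = (349.7 + 0)/EI = 349.7/EI
A unit hogging moment at B produces rotation L₁/(3EI) + L₂/(3EI) = 6.067/EI.
Slope continuity at B: θ_0 = M_B·6.067/EI, so M_B = 349.7/6.067 = 57.64 kN·m (hogging).
Span BC, ΣM about C: R_B^{BC}·11 = 0 + 57.64, so R_B^{BC} = 5.24 kN and R_C = 0 − 5.24 = -5.24 kN.

R_C = -5.24 kN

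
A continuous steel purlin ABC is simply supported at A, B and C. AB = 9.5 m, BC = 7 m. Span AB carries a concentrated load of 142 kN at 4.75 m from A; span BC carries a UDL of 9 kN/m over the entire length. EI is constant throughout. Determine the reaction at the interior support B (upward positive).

Take M_B as the redundant. Released structure: two simple spans AB and BC with a hinge at B.
Discontinuity in slope at B on the released structure — sum the simple-span end rotations:
  span AB: point load 142 at a = 4.75: Pab(L + a)/(6LEI) = 801/EI
  span BC: UDL 9: wL³/(24EI) = 128.6/EI
  relative rotation θ_0 = (801 + 128.6)/EI = 929.6/EI
A unit hogging moment at B produces rotation L₁/(3EI) + L₂/(3EI) = 5.5/EI.
Compatibility: M_B·(L₁+L₂)/(3EI) = θ_0, giving M_B = 169 kN·m (hogging).
Span AB, ΣM about A with M_B applied at B: R_B^{AB}·9.5 = 674.5 + 169, so R_B^{AB} = 88.79 kN and R_A = 142 − 88.79 = 53.21 kN.
Span BC, ΣM about C: R_B^{BC}·7 = 220.5 + 169, so R_B^{BC} = 55.65 kN and R_C = 63 − 55.65 = 7.355 kN.
R_B = 88.79 + 55.65 = 144.4 kN.

R_B = 144.4 kN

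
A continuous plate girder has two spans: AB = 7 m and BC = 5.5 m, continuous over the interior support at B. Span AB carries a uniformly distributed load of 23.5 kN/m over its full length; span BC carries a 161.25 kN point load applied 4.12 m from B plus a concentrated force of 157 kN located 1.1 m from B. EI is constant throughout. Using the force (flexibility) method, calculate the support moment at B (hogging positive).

M_B = 181.2 kN·m

Insert a hinge at B; M_B is the redundant, and each span becomes simply supported.
End slopes at the hinge B, treating each span as simply supported:
  span AB: UDL 23.5: wL³/(24EI) = 335.9/EI
  span BC: point load 161.25 at a = 4.12: Pab(L + b)/(6LEI) = 191.1/EI
  span BC: point load 157 at a = 1.1: Pab(L + b)/(6LEI) = 228/EI
  relative rotation θ_0 = (335.9 + 419.1)/EI = 755/EI
A unit hogging moment at B produces rotation L₁/(3EI) + L₂/(3EI) = 4.167/EI.
Slope continuity at B: θ_0 = M_B·4.167/EI, so M_B = 755/4.167 = 181.2 kN·m (hogging).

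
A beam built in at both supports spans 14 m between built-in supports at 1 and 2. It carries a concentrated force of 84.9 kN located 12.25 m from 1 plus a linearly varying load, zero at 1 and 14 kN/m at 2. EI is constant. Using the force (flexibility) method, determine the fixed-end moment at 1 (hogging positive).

M_1 = 107.7 kN·m

Release both end moments; the primary structure is a simply-supported span 12 with redundants M_1 and M_2.
End rotations of the released simple span under the applied load (×1/EI):
  at 1: point load 84.9 at a = 12.25: Pab(L + b)/(6LEI) = 341.3/EI
  at 2: point load 84.9 at a = 12.25: Pab(L + a)/(6LEI) = 568.8/EI
  at 1: triangular load, peak 14: 7w₀L³/(360EI) = 747/EI
  at 2: triangular load, peak 14: w₀L³/(45EI) = 853.7/EI
  θ_10 = 1088/EI,  θ_20 = 1422/EI
Flexibility coefficients: a unit moment at one end gives L/(3EI) there and L/(6EI) at the far end, so f₁₁ = f₂₂ = 4.667/EI and f₁₂ = f₂₁ = 2.333/EI.
Compatibility — zero rotation at each built-in end:
  4.667 M_1 + 2.333 M_2 = 1088
  2.333 M_1 + 4.667 M_2 = 1422
Solving the pair gives M_1 = 107.7 kN·m and M_2 = 251 kN·m (hogging).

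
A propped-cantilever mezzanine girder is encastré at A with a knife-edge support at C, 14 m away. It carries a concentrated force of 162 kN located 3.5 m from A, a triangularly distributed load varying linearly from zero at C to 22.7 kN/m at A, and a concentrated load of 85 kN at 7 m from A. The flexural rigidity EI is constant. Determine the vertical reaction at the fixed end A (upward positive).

R_A = 333.6 kN

Remove the prop at C; the released (primary) structure is a cantilever built in at A.
Primary-structure tip deflection at C by superposition:
  point load 162 at a = 3.5: Pa²(3L − a)/(6EI) = 12734/EI
  triangular load, peak 22.7 at the fixed end: w₀L⁴/(30EI) = 29068/EI
  point load 85 at a = 7: Pa²(3L − a)/(6EI) = 24296/EI
  δ_0 = 66098/EI
Tip deflection under a unit load at C: L³/(3EI) = 914.7/EI.
The prop prevents deflection at C: R_C = δ_0/δ_{CC} = 66098/914.7 = 72.26 kN.
Vertical equilibrium: R_A = ΣP − R_C = 405.9 − 72.26 = 333.6 kN.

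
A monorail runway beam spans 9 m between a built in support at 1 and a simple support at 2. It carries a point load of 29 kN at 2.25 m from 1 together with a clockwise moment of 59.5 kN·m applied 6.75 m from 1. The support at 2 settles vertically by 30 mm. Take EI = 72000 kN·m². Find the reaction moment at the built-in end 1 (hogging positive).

Take the reaction at 2 as the redundant and release it; the primary structure is a cantilever fixed at 1.
Free-end deflection of the primary structure under the applied loading (downward +):
  point load 29 at a = 2.25: Pa²(3L − a)/(6EI) = 605.6/EI
  clockwise couple 59.5 at a = 6.75: M₀a(2L − a)/(2EI) = 2259/EI
  δ_0 = 2865/EI
Flexibility coefficient — unit upward force at 2: δ_{22} = L³/(3EI) = 243/EI.
With EI = 72000 kN·m²: δ_0 = 0.039788 m and δ_{22} = 0.003375 m/kN.
Compatibility — the beam at 2 must follow the support down by 0.03 m: δ_0 − R_2·δ_{22} = 0.03, so R_2 = (0.039788 − 0.03)/0.003375 = 2.9 kN.
Moment equilibrium about 1: M_1 = Σ(load moments about 1) − R_2·L = 124.8 − 2.9×9 = 98.65 kN·m.

M_1 = 98.65 kN·m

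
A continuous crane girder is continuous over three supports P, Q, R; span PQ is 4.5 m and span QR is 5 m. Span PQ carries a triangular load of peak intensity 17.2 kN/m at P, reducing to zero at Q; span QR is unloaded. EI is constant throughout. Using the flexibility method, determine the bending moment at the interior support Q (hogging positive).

Release continuity at Q by inserting a hinge; the redundant is the internal moment M_Q. The primary structure is two simply-supported spans PQ and QR.
Discontinuity in slope at Q on the released structure — sum the simple-span end rotations:
  span PQ: triangular load, peak 17.2: 7w₀L³/(360EI) = 30.48/EI
  relative rotation θ_0 = (30.48 + 0)/EI = 30.48/EI
A unit hogging moment at Q produces rotation L₁/(3EI) + L₂/(3EI) = 3.167/EI.
Slope continuity at Q: θ_0 = M_Q·3.167/EI, so M_Q = 30.48/3.167 = 9.624 kN·m (hogging).

M_Q = 9.624 kN·m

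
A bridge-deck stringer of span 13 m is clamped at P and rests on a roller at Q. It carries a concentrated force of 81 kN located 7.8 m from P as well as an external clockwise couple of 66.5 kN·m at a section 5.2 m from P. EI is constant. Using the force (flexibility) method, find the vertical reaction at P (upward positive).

Release the roller at Q. Primary structure: cantilever fixed at P.
Downward deflection at the released point Q due to the loads:
  point load 81 at a = 7.8: Pa²(3L − a)/(6EI) = 25626/EI
  clockwise couple 66.5 at a = 5.2: M₀a(2L − a)/(2EI) = 3596/EI
  δ_0 = 29222/EI
Tip deflection under a unit load at Q: L³/(3EI) = 732.3/EI.
Compatibility at Q: δ_0 − R_Q·δ_{QQ} = 0, so R_Q = 29222/732.3 = 39.9 kN.
Vertical equilibrium: R_P = ΣP − R_Q = 81 − 39.9 = 41.1 kN.

R_P = 41.1 kN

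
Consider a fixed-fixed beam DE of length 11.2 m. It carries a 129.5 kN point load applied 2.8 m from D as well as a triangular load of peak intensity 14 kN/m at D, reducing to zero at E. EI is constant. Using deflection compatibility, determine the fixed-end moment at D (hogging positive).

M_D = 291.8 kN·m

Release both end moments; the primary structure is a simply-supported span DE with redundants M_D and M_E.
End rotations of the released simple span under the applied load (×1/EI):
  at D: point load 129.5 at a = 2.8: Pab(L + b)/(6LEI) = 888.4/EI
  at E: point load 129.5 at a = 2.8: Pab(L + a)/(6LEI) = 634.5/EI
  at D: triangular load, peak 14: w₀L³/(45EI) = 437.1/EI
  at E: triangular load, peak 14: 7w₀L³/(360EI) = 382.5/EI
  θ_D0 = 1325/EI,  θ_E0 = 1017/EI
Flexibility coefficients: a unit moment at one end gives L/(3EI) there and L/(6EI) at the far end, so f₁₁ = f₂₂ = 3.733/EI and f₁₂ = f₂₁ = 1.867/EI.
Compatibility — zero rotation at each built-in end:
  3.733 M_D + 1.867 M_E = 1325
  1.867 M_D + 3.733 M_E = 1017
Solving the pair gives M_D = 291.8 kN·m and M_E = 126.5 kN·m (hogging).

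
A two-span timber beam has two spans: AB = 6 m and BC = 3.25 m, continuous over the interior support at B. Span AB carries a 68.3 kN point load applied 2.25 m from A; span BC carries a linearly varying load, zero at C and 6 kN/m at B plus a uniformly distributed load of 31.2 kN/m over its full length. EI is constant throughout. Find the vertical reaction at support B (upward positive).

R_B = 110.7 kN

Release continuity at B by inserting a hinge; the redundant is the internal moment M_B. The primary structure is two simply-supported spans AB and BC.
Discontinuity in slope at B on the released structure — sum the simple-span end rotations:
  span AB: point load 68.3 at a = 2.25: Pab(L + a)/(6LEI) = 132.1/EI
  span BC: triangular load, peak 6: w₀L³/(45EI) = 4.577/EI
  span BC: UDL 31.2: wL³/(24EI) = 44.63/EI
  relative rotation θ_0 = (132.1 + 49.2)/EI = 181.3/EI
A unit hogging moment at B produces rotation L₁/(3EI) + L₂/(3EI) = 3.083/EI.
Compatibility: M_B·(L₁+L₂)/(3EI) = θ_0, giving M_B = 58.79 kN·m (hogging).
Span AB, ΣM about A with M_B applied at B: R_B^{AB}·6 = 153.7 + 58.79, so R_B^{AB} = 35.41 kN and R_A = 68.3 − 35.41 = 32.89 kN.
Span BC, ΣM about C: R_B^{BC}·3.25 = 185.9 + 58.79, so R_B^{BC} = 75.29 kN and R_C = 111.2 − 75.29 = 35.86 kN.
R_B = 35.41 + 75.29 = 110.7 kN.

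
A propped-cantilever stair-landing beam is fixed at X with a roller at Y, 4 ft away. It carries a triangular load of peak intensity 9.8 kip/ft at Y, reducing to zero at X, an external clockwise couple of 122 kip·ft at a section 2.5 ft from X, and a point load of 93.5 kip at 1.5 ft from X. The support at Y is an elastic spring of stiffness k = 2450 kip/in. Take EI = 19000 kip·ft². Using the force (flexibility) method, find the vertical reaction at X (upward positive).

R_X = 47.73 kip

Remove the prop at Y; the released (primary) structure is a cantilever built in at X.
Downward deflection at the released point Y due to the loads:
  triangular load, peak 9.8 at the free end: 11w₀L⁴/(120EI) = 230/EI
  clockwise couple 122 at a = 2.5: M₀a(2L − a)/(2EI) = 838.8/EI
  point load 93.5 at a = 1.5: Pa²(3L − a)/(6EI) = 368.2/EI
  δ_0 = 1437/EI
Flexibility coefficient — unit upward force at Y: δ_{YY} = L³/(3EI) = 21.33/EI.
With EI = 19000 kip·ft²: δ_0 = 0.075625 ft and δ_{YY} = 0.001123 ft/kip.
Compatibility — the spring shortens by R_Y/k under the reaction it provides: δ_0 − R_Y·δ_{YY} = R_Y/k. With 1/k = 1/(2450×12) ft/kip = 0.000034 ft/kip, R_Y = δ_0 / (δ_{YY} + 1/k) = 0.075625 / (0.001123 + 0.000034) = 65.37 kip.
Vertical equilibrium: R_X = ΣP − R_Y = 113.1 − 65.37 = 47.73 kip.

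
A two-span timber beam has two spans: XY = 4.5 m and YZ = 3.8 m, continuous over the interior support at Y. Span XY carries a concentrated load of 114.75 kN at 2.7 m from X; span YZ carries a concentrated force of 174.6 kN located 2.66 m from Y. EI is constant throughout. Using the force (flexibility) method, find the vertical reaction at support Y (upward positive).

R_Y = 167.4 kN

Take M_Y as the redundant. Released structure: two simple spans XY and YZ with a hinge at Y.
Rotations at Y on the released spans (each span's end-slope, ×1/EI):
  span XY: point load 114.75 at a = 2.7: Pab(L + a)/(6LEI) = 148.7/EI
  span YZ: point load 174.6 at a = 2.66: Pab(L + b)/(6LEI) = 114.7/EI
  relative rotation θ_0 = (148.7 + 114.7)/EI = 263.4/EI
A unit hogging moment at Y produces rotation L₁/(3EI) + L₂/(3EI) = 2.767/EI.
Slope continuity at Y: θ_0 = M_Y·2.767/EI, so M_Y = 263.4/2.767 = 95.22 kN·m (hogging).
Span XY, ΣM about X with M_Y applied at Y: R_Y^{XY}·4.5 = 309.8 + 95.22, so R_Y^{XY} = 90.01 kN and R_X = 114.8 − 90.01 = 24.74 kN.
Span YZ, ΣM about Z: R_Y^{YZ}·3.8 = 199 + 95.22, so R_Y^{YZ} = 77.44 kN and R_Z = 174.6 − 77.44 = 97.16 kN.
R_Y = 90.01 + 77.44 = 167.4 kN.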